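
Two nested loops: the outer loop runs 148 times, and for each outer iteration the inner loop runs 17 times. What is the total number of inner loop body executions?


Outer loop: 148 iterations
Inner loop: 17 iterations per outer iteration
Total = 148 * 17 = 2516


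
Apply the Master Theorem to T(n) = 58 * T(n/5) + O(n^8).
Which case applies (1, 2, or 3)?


The Master Theorem: T(n) = a*T(n/b) + O(n^c)
  a = 58, b = 5, c = 8
log_b(a) = log_5(58) ~ 2.523
Compare b^c with a: 5^8 = 390625 > 58, so c > log_b(a).
Since c > log_b(a), Case 3 applies.
T(n) = O(n^8)
Master Theorem case = 3


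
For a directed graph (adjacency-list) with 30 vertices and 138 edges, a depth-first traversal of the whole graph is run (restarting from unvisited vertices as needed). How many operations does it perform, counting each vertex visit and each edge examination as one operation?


A full DFS traversal visits each vertex once and examines each edge once.
V = 30
E = 138
Sum = 30 + 138 = 168


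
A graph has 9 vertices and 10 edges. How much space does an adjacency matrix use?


Adjacency matrix: V x V grid of entries
Space = V^2 = 9^2 = 9 * 9 = 81


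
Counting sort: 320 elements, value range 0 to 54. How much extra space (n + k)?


n = 320 (output array)
k = 55 (count array for 55 distinct values)
Extra space = 320 + 55 = 375


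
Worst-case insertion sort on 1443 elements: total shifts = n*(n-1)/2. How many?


Sum of shifts = 1 + 2 + 3 + ... + 1442
= 1443 * 1442 / 2
= 2080806 / 2
= 1040403


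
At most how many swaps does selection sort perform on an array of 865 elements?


Each of the 864 passes places one element in its final position.
Pass 1: swap minimum into position 0
Pass 2: swap minimum of remaining into position 1
...
Pass 864: last two elements, one swap
Maximum swaps = 865 - 1 = 864


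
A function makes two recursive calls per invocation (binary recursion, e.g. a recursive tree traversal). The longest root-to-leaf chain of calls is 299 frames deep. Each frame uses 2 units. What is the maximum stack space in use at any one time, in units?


Binary recursion: the two calls run one after the other, so only one root-to-leaf chain of frames is on the stack at a time.
Maximum depth (longest chain) = 299 frames
Each frame = 2 units
Max stack space = 299 * 2 = 598


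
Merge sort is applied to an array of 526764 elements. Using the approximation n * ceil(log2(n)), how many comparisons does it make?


Merge sort divides the array into halves recursively.
Number of levels = ceil(log2(526764)) = 20
At each level, approximately n = 526764 comparisons are needed for merging.
Total comparisons ~ n * ceil(log2(n)) = 526764 * 20 = 10535280


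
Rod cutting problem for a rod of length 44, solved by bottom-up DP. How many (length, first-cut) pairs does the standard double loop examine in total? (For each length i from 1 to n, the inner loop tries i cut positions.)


For each subproblem length i = 1..44, the inner loop considers i possible first cuts.
Total = 1 + 2 + ... + 44
= 44*(44+1)/2
= 44*45/2 = 990


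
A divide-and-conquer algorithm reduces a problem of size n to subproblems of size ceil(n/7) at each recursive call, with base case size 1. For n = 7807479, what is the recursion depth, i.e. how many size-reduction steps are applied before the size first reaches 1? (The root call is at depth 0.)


Each step divides the size by 7 (rounding up); after k steps the size is ceil(n/7^k), which equals 1 exactly when 7^k >= n.
So the depth is the smallest k with 7^k >= 7807479, i.e. ceil(log_7(7807479)).
7^8 = 5764801 < 7807479 <= 40353607 = 7^9
Recursion depth = 9


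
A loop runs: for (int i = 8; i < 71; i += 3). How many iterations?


Loop starts at i = 8, increments by 3, stops when i >= 71.
Number of iterations = ceil((71 - 8) / 3)
= ceil(63 / 3)
= 21


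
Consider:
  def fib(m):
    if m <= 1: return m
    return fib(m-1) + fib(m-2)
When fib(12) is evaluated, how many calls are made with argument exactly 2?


Let N(m) = number of times fib(m) is called while evaluating fib(12).
N(12) = 1 (the initial call).
N(11) = 1 (only fib(12) calls it).
For 1 <= m <= 10: fib(m) is called by fib(m+1) and fib(m+2), so
  N(m) = N(m+1) + N(m+2).
fib(0) is called only by fib(2), so N(0) = N(2).
Walk down from m=12:
  N(12)=1, N(11)=1, N(10)=2, N(9)=3, N(8)=5, N(7)=8, N(6)=13, N(5)=21, N(4)=34, N(3)=55, N(2)=89
N(2) = 89


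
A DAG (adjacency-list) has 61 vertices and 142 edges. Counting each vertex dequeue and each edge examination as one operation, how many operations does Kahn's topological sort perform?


V = 61 (vertex processing)
E = 142 (edge processing)
V + E = 61 + 142 = 203


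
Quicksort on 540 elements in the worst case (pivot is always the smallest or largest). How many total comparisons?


In the worst case, each partition step picks the worst pivot:
  Partition 1: 539 comparisons (n-1 elements to compare)
  Partition 2: 538 comparisons
  Partition 3: 537 comparisons
  Partition 4: 536 comparisons
  Partition 5: 535 comparisons
  ...
  Last partition: 0 comparisons
Total = (n-1) + (n-2) + ... + 1 + 0 = n*(n-1)/2
= 540*539/2 = 145530


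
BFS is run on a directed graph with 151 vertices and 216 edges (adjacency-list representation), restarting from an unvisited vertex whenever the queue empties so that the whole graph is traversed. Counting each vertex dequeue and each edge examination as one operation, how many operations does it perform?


A full BFS traversal dequeues each vertex exactly once and examines each directed edge exactly once.
V = 151 (vertex processing cost)
E = 216 (edge examination cost)
Total operations proportional to V + E = 151 + 216 = 367


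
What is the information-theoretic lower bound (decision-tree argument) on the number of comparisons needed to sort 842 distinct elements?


A binary decision tree of height h has at most 2^h leaves and needs at least n! of them, so h >= ceil(log2(n!)).
842! is far too large to multiply out, so use Stirling's series:
  ln(n!) ~ n ln n - n + (1/2) ln(2 pi n) + 1/(12n)  (error below 1/(360 n^3), negligible here)
  ln(842) = 6.7357800
  n ln n = 842 * 6.7357800 = 5671.5268
  (1/2) ln(2 pi * 842) = (1/2) ln(5290.4420) = 4.2868
  1/(12*842) = 0.0001
  ln(842!) ~ 5671.5268 - 842 + 4.2868 + 0.0001 = 4833.8137
Convert to base 2: log2(842!) = 4833.8137 / ln 2 = 4833.8137 / 0.69314718 = 6973.7191
ceil(6973.7191) = 6974


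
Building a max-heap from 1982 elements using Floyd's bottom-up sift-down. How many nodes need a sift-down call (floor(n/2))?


In a heap of 1982 elements (0-indexed array):
  Last element index: 1981
  Parent of last element: floor((1981 - 1) / 2) = 990
  Internal nodes: indices 0 to 990
  Count = floor(1982/2) = 991


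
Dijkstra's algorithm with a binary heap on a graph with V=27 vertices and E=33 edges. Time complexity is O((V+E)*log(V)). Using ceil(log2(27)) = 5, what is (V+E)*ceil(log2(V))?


Dijkstra with a binary heap: each vertex is extracted once, each edge may relax once.
Each heap operation costs O(log V).
V + E = 27 + 33 = 60
ceil(log2(27)) = 5 (since 2^4 = 16 < 27 <= 32 = 2^5)
Total heap work = (V+E) * ceil(log2(V)) = 60 * 5 = 300


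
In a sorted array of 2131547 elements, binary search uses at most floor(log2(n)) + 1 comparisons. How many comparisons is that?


Halving sequence: 2131547 -> 1065773 -> 532886 -> 266443 -> 133221 -> 66610 -> 33305 -> 16652 -> 8326 -> 4163 -> 2081 -> 1040 -> 520 -> 260 -> 130 -> 65 -> 32 -> 16 -> 8 -> 4 -> 2 -> 1
Number of halvings = 21
Max comparisons = 21 + 1 = 22


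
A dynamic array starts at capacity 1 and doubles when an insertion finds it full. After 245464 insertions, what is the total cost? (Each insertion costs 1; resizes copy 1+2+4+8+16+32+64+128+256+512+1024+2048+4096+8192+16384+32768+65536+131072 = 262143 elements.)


Insertion cost: 245464 (one per element)
Resizes occur just before inserting elements 2, 3, 5, 9, ...
Elements copied at each resize: 1 + 2 + 4 + 8 + 16 + 32 + 64 + 128 + 256 + 512 + 1024 + 2048 + 4096 + 8192 + 16384 + 32768 + 65536 + 131072
Sum of copies = 262143 (geometric series: 2^k - 1)
Total = 245464 + 262143 = 507607


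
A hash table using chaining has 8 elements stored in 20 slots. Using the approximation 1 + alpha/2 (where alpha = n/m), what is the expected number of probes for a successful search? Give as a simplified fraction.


Load factor alpha = n/m = 8/20
Expected probes = 1 + alpha/2 = 1 + 8/(2*20)
= 1 + 8/40
= 40/40 + 8/40
= 48/40
Simplify: 6/5


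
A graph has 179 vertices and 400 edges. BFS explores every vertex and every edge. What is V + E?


A full BFS traversal dequeues each vertex once and examines each edge once.
Vertex visits: 179
Edge visits: 400
V + E = 179 + 400 = 579


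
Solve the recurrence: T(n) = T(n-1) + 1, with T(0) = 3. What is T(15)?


Unrolling the recurrence:
T(15) = T(14) + 1
       = T(13) + 1 + 1
       = T(12) + 1*3
       ...
       = T(0) + 1*15
       = 3 + 15 = 18


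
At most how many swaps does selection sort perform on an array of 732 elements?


Each of the 731 passes places one element in its final position.
Pass 1: swap minimum into position 0
Pass 2: swap minimum of remaining into position 1
...
Pass 731: last two elements, one swap
Maximum swaps = 732 - 1 = 731


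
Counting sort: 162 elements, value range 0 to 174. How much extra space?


n = 162 (output array)
k = 175 (count array for 175 distinct values)
Extra space = 162 + 175 = 337


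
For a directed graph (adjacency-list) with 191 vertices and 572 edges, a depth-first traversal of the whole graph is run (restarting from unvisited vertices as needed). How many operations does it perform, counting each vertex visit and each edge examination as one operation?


A full DFS traversal visits each vertex once and examines each edge once.
V = 191
E = 572
Sum = 191 + 572 = 763


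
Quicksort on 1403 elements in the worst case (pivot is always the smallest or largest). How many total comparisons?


In the worst case, each partition step picks the worst pivot:
  Partition 1: 1402 comparisons (n-1 elements to compare)
  Partition 2: 1401 comparisons
  Partition 3: 1400 comparisons
  Partition 4: 1399 comparisons
  Partition 5: 1398 comparisons
  ...
  Last partition: 0 comparisons
Total = (n-1) + (n-2) + ... + 1 + 0 = n*(n-1)/2
= 1403*1402/2 = 983503


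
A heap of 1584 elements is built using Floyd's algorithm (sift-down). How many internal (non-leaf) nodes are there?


Leaf nodes occupy roughly half the array.
Sift-down is called for each internal node, starting from the last one.
Internal nodes = floor(n/2) = floor(1584/2) = 792


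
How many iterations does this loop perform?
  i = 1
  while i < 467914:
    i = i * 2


The loop variable doubles each iteration:
i = 1 -> 2 -> 4 -> 8 -> 16 -> 32 -> 64 -> 128 -> 256 -> 512 -> 1024 -> 2048 -> 4096 -> 8192 -> 16384 -> 32768 -> 65536 -> 131072 -> 262144 -> 524288 (stop, 524288 >= 467914)
Number of doublings = ceil(log2(467914)) = 19


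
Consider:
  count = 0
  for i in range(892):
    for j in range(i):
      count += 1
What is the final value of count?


For each i, the inner loop runs i times:
  i=0: inner runs 0 times
  i=1: inner runs 1 time
  i=2: inner runs 2 times
  i=3: inner runs 3 times
  i=4: inner runs 4 times
  i=5: inner runs 5 times
  i=6: inner runs 6 times
  i=7: inner runs 7 times
  ...
Total = 0 + 1 + 2 + ... + 891 = 892*(892-1)/2 = 397386


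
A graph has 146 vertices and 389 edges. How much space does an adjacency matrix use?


Adjacency matrix: V x V grid of entries
Space = V^2 = 146^2 = 146 * 146 = 21316


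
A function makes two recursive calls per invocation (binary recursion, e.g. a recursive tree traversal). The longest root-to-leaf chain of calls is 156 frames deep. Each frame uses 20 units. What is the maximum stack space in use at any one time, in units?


Binary recursion: the two calls run one after the other, so only one root-to-leaf chain of frames is on the stack at a time.
Maximum depth (longest chain) = 156 frames
Each frame = 20 units
Max stack space = 156 * 20 = 3120


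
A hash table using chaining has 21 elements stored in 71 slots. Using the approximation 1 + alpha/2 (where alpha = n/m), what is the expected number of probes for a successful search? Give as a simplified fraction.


Load factor alpha = n/m = 21/71
Expected probes = 1 + alpha/2 = 1 + 21/(2*71)
= 1 + 21/142
= 142/142 + 21/142
= 163/142


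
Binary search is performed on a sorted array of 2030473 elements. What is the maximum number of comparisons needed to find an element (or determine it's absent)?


Binary search halves the search space each comparison:
  Step 1: search space = 2030473 -> 1015236
  Step 2: search space = 1015236 -> 507618
  Step 3: search space = 507618 -> 253809
  Step 4: search space = 253809 -> 126904
  Step 5: search space = 126904 -> 63452
  Step 6: search space = 63452 -> 31726
  Step 7: search space = 31726 -> 15863
  Step 8: search space = 15863 -> 7931
  Step 9: search space = 7931 -> 3965
  Step 10: search space = 3965 -> 1982
  Step 11: search space = 1982 -> 991
  Step 12: search space = 991 -> 495
  Step 13: search space = 495 -> 247
  Step 14: search space = 247 -> 123
  Step 15: search space = 123 -> 61
  Step 16: search space = 61 -> 30
  Step 17: search space = 30 -> 15
  Step 18: search space = 15 -> 7
  Step 19: search space = 7 -> 3
  Step 20: search space = 3 -> 1
  Step 21: search space = 1 (final check)
Maximum comparisons = floor(log2(2030473)) + 1 = 20 + 1 = 21


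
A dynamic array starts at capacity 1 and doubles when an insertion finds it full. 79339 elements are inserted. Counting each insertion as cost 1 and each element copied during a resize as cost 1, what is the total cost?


n = 79339
Insertion costs: 79339
Resizes copy 1, 2, 4, ... up to the largest power of 2 that is <= n-1 = 79338, i.e. 65536.
Copy costs = 1 + 2 + 4 + 8 + 16 + 32 + 64 + 128 + 256 + 512 + 1024 + 2048 + 4096 + 8192 + 16384 + 32768 + 65536 = 131071
Total = 79339 + 131071 = 210410


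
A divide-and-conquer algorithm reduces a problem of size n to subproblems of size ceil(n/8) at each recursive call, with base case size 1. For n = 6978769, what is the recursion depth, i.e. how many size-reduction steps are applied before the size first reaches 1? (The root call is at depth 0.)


Each step divides the size by 8 (rounding up); after k steps the size is ceil(n/8^k), which equals 1 exactly when 8^k >= n.
So the depth is the smallest k with 8^k >= 6978769, i.e. ceil(log_8(6978769)).
8^7 = 2097152 < 6978769 <= 16777216 = 8^8
Recursion depth = 8


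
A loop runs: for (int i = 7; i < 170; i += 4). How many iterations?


Loop starts at i = 7, increments by 4, stops when i >= 170.
Number of iterations = ceil((170 - 7) / 4)
= ceil(163 / 4)
= 41


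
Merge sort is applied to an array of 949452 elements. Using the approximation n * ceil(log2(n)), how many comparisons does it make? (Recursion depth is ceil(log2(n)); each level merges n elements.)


Merge sort divides the array into halves recursively.
Number of levels = ceil(log2(949452)) = 20
At each level, approximately n = 949452 comparisons are needed for merging.
Total comparisons ~ n * ceil(log2(n)) = 949452 * 20 = 18989040


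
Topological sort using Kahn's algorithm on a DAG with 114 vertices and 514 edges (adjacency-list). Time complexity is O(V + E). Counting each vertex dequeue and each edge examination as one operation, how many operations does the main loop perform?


Kahn's algorithm:
  1. Compute in-degrees: O(V + E)
  2. Process queue: each vertex dequeued once (O(V))
     each edge examined once (O(E))
Total = V + E = 114 + 514 = 628


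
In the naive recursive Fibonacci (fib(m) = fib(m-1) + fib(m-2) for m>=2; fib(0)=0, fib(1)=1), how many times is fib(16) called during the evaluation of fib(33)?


Let N(m) = number of times fib(m) is called while evaluating fib(33).
N(33) = 1 (the initial call).
N(32) = 1 (only fib(33) calls it).
For 1 <= m <= 31: fib(m) is called by fib(m+1) and fib(m+2), so
  N(m) = N(m+1) + N(m+2).
fib(0) is called only by fib(2), so N(0) = N(2).
Walk down from m=33:
  N(33)=1, N(32)=1, N(31)=2, N(30)=3, N(29)=5, N(28)=8, N(27)=13, N(26)=21, N(25)=34, N(24)=55, N(23)=89, N(22)=144, N(21)=233, N(20)=377, N(19)=610, N(18)=987, N(17)=1597, N(16)=2584
N(16) = 2584


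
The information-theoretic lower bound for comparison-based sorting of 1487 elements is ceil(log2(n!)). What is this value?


A binary decision tree of height h has at most 2^h leaves and needs at least n! of them, so h >= ceil(log2(n!)).
1487! is far too large to multiply out, so use Stirling's series:
  ln(n!) ~ n ln n - n + (1/2) ln(2 pi n) + 1/(12n)  (error below 1/(360 n^3), negligible here)
  ln(1487) = 7.3045159
  n ln n = 1487 * 7.3045159 = 10861.8151
  (1/2) ln(2 pi * 1487) = (1/2) ln(9343.0966) = 4.5712
  1/(12*1487) = 0.0001
  ln(1487!) ~ 10861.8151 - 1487 + 4.5712 + 0.0001 = 9379.3864
Convert to base 2: log2(1487!) = 9379.3864 / ln 2 = 9379.3864 / 0.69314718 = 13531.5943
ceil(13531.5943) = 13532


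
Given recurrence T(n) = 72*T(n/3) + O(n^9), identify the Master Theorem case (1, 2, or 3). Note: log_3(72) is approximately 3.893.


Master Theorem parameters: a=72, b=3, c=9
log_b(a) = 3.893
Compare b^c with a: 3^9 = 19683 > 72, so c > log_b(a).
Comparing c=9 vs log_b(a)=3.893:
9 > 3.893 => Case 3
Result: T(n) = O(n^9)
Master Theorem case = 3


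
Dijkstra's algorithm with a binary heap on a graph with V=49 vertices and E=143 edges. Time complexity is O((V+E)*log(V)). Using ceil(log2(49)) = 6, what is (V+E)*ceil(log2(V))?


Dijkstra with a binary heap: each vertex is extracted once, each edge may relax once.
Each heap operation costs O(log V).
V + E = 49 + 143 = 192
ceil(log2(49)) = 6 (since 2^5 = 32 < 49 <= 64 = 2^6)
Total heap work = (V+E) * ceil(log2(V)) = 192 * 6 = 1152


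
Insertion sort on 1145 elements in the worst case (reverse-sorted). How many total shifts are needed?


In the worst case (reverse-sorted), each element shifts past all previous:
  Element 1: 1 shifts
  Element 2: 2 shifts
  Element 3: 3 shifts
  Element 4: 4 shifts
  Element 5: 5 shifts
  ...
  Element 1144: 1144 shifts
Total = 1 + 2 + ... + 1144
= 1145*(1145-1)/2 = 654940


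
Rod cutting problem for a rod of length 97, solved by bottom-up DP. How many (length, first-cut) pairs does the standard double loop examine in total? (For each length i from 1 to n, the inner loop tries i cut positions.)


For each subproblem length i = 1..97, the inner loop considers i possible first cuts.
Total = 1 + 2 + ... + 97
= 97*(97+1)/2
= 97*98/2 = 4753


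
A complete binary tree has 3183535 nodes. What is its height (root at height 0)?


In a complete binary tree, level k holds nodes 2^k .. 2^(k+1)-1 (1-indexed).
Height = floor(log2(n)) = floor(log2(3183535)) = 21
Check: 2^21 = 2097152 <= 3183535 < 4194304 = 2^22


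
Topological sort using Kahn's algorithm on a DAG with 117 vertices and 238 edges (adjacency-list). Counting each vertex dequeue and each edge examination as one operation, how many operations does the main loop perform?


Kahn's algorithm:
  1. Compute in-degrees: O(V + E)
  2. Process queue: each vertex dequeued once (O(V))
     each edge examined once (O(E))
Total = V + E = 117 + 238 = 355


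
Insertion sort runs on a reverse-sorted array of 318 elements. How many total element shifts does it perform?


Sum of shifts = 1 + 2 + 3 + ... + 317
= 318 * 317 / 2
= 100806 / 2
= 50403


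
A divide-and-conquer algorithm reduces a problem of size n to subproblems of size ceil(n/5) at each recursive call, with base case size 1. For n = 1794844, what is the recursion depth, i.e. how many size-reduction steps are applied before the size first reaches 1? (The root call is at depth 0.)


Each step divides the size by 5 (rounding up); after k steps the size is ceil(n/5^k), which equals 1 exactly when 5^k >= n.
So the depth is the smallest k with 5^k >= 1794844, i.e. ceil(log_5(1794844)).
5^8 = 390625 < 1794844 <= 1953125 = 5^9
Recursion depth = 9


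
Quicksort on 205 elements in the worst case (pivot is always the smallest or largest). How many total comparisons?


In the worst case, each partition step picks the worst pivot:
  Partition 1: 204 comparisons (n-1 elements to compare)
  Partition 2: 203 comparisons
  Partition 3: 202 comparisons
  Partition 4: 201 comparisons
  Partition 5: 200 comparisons
  ...
  Last partition: 0 comparisons
Total = (n-1) + (n-2) + ... + 1 + 0 = n*(n-1)/2
= 205*204/2 = 20910


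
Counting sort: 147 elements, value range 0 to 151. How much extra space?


n = 147 (output array)
k = 152 (count array for 152 distinct values)
Extra space = 147 + 152 = 299


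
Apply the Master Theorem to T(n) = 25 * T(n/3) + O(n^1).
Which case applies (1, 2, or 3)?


The Master Theorem: T(n) = a*T(n/b) + O(n^c)
  a = 25, b = 3, c = 1
log_b(a) = log_3(25) ~ 2.93
Compare b^c with a: 3^1 = 3 < 25, so c < log_b(a).
Since c < log_b(a), Case 1 applies.
T(n) = O(n^(log_3 25)) ~ O(n^2.93)
Master Theorem case = 1


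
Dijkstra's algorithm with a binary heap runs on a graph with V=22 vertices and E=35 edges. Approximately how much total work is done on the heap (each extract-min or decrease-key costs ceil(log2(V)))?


Dijkstra with a binary heap: each vertex is extracted once, each edge may relax once.
Each heap operation costs O(log V).
V + E = 22 + 35 = 57
ceil(log2(22)) = 5 (since 2^4 = 16 < 22 <= 32 = 2^5)
Total heap work = (V+E) * ceil(log2(V)) = 57 * 5 = 285


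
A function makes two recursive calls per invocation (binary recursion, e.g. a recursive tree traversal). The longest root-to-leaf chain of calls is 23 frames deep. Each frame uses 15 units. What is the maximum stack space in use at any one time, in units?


Binary recursion: the two calls run one after the other, so only one root-to-leaf chain of frames is on the stack at a time.
Maximum depth (longest chain) = 23 frames
Each frame = 15 units
Max stack space = 23 * 15 = 345


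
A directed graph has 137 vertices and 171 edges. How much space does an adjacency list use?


Adjacency list: one list head per vertex + one entry per edge
Vertex heads: 137
Edge entries: 171
Total = 137 + 171 = 308


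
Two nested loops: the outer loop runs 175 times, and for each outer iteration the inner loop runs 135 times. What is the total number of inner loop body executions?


Outer loop: 175 iterations
Inner loop: 135 iterations per outer iteration
Total = 175 * 135 = 23625


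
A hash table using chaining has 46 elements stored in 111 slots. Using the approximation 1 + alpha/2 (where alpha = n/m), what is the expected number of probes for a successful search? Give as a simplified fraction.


Load factor alpha = n/m = 46/111
Expected probes = 1 + alpha/2 = 1 + 46/(2*111)
= 1 + 46/222
= 222/222 + 46/222
= 268/222
Simplify: 134/111


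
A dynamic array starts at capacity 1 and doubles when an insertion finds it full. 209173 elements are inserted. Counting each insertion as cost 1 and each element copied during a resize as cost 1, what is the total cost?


n = 209173
Insertion costs: 209173
Resizes copy 1, 2, 4, ... up to the largest power of 2 that is <= n-1 = 209172, i.e. 131072.
Copy costs = 1 + 2 + 4 + 8 + 16 + 32 + 64 + 128 + 256 + 512 + 1024 + 2048 + 4096 + 8192 + 16384 + 32768 + 65536 + 131072 = 262143
Total = 209173 + 262143 = 471316


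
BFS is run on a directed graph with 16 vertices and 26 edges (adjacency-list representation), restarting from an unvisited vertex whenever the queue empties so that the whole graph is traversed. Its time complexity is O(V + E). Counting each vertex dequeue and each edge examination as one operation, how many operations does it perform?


A full BFS traversal dequeues each vertex exactly once and examines each directed edge exactly once.
V = 16 (vertex processing cost)
E = 26 (edge examination cost)
Total operations proportional to V + E = 16 + 26 = 42


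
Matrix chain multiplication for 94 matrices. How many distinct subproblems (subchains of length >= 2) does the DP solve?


Subproblems are indexed by (i, j) where i < j.
Number of such pairs = n*(n-1)/2
= 94 * 93 / 2
= 4371


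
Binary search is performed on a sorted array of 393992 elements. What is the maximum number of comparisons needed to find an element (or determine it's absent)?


Binary search halves the search space each comparison:
  Step 1: search space = 393992 -> 196996
  Step 2: search space = 196996 -> 98498
  Step 3: search space = 98498 -> 49249
  Step 4: search space = 49249 -> 24624
  Step 5: search space = 24624 -> 12312
  Step 6: search space = 12312 -> 6156
  Step 7: search space = 6156 -> 3078
  Step 8: search space = 3078 -> 1539
  Step 9: search space = 1539 -> 769
  Step 10: search space = 769 -> 384
  Step 11: search space = 384 -> 192
  Step 12: search space = 192 -> 96
  Step 13: search space = 96 -> 48
  Step 14: search space = 48 -> 24
  Step 15: search space = 24 -> 12
  Step 16: search space = 12 -> 6
  Step 17: search space = 6 -> 3
  Step 18: search space = 3 -> 1
  Step 19: search space = 1 (final check)
Maximum comparisons = floor(log2(393992)) + 1 = 18 + 1 = 19


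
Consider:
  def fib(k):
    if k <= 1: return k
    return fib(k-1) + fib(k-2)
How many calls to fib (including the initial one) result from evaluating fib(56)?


Let C(m) = total calls to evaluate fib(m). Then C(0)=C(1)=1, and
C(m) = 1 + C(m-1) + C(m-2) for m >= 2.
Build the table (each entry = 1 + previous two):
  C(0) = 1
  C(1) = 1
  C(2) = 1 + 1 + 1 = 3
  C(3) = 1 + 3 + 1 = 5
  C(4) = 1 + 5 + 3 = 9
  C(5) = 1 + 9 + 5 = 15
  C(6) = 1 + 15 + 9 = 25
  C(7) = 1 + 25 + 15 = 41
  C(8) = 1 + 41 + 25 = 67
  C(9) = 1 + 67 + 41 = 109
  C(10) = 1 + 109 + 67 = 177
  C(11) = 1 + 177 + 109 = 287
  C(12) = 1 + 287 + 177 = 465
  C(13) = 1 + 465 + 287 = 753
  C(14) = 1 + 753 + 465 = 1219
  C(15) = 1 + 1219 + 753 = 1973
  C(16) = 1 + 1973 + 1219 = 3193
  C(17) = 1 + 3193 + 1973 = 5167
  C(18) = 1 + 5167 + 3193 = 8361
  C(19) = 1 + 8361 + 5167 = 13529
  C(20) = 1 + 13529 + 8361 = 21891
  C(21) = 1 + 21891 + 13529 = 35421
  C(22) = 1 + 35421 + 21891 = 57313
  C(23) = 1 + 57313 + 35421 = 92735
  C(24) = 1 + 92735 + 57313 = 150049
  C(25) = 1 + 150049 + 92735 = 242785
  C(26) = 1 + 242785 + 150049 = 392835
  C(27) = 1 + 392835 + 242785 = 635621
  C(28) = 1 + 635621 + 392835 = 1028457
  C(29) = 1 + 1028457 + 635621 = 1664079
  C(30) = 1 + 1664079 + 1028457 = 2692537
  C(31) = 1 + 2692537 + 1664079 = 4356617
  C(32) = 1 + 4356617 + 2692537 = 7049155
  C(33) = 1 + 7049155 + 4356617 = 11405773
  C(34) = 1 + 11405773 + 7049155 = 18454929
  C(35) = 1 + 18454929 + 11405773 = 29860703
  C(36) = 1 + 29860703 + 18454929 = 48315633
  C(37) = 1 + 48315633 + 29860703 = 78176337
  C(38) = 1 + 78176337 + 48315633 = 126491971
  C(39) = 1 + 126491971 + 78176337 = 204668309
  C(40) = 1 + 204668309 + 126491971 = 331160281
  C(41) = 1 + 331160281 + 204668309 = 535828591
  C(42) = 1 + 535828591 + 331160281 = 866988873
  C(43) = 1 + 866988873 + 535828591 = 1402817465
  C(44) = 1 + 1402817465 + 866988873 = 2269806339
  C(45) = 1 + 2269806339 + 1402817465 = 3672623805
  C(46) = 1 + 3672623805 + 2269806339 = 5942430145
  C(47) = 1 + 5942430145 + 3672623805 = 9615053951
  C(48) = 1 + 9615053951 + 5942430145 = 15557484097
  C(49) = 1 + 15557484097 + 9615053951 = 25172538049
  C(50) = 1 + 25172538049 + 15557484097 = 40730022147
  C(51) = 1 + 40730022147 + 25172538049 = 65902560197
  C(52) = 1 + 65902560197 + 40730022147 = 106632582345
  C(53) = 1 + 106632582345 + 65902560197 = 172535142543
  C(54) = 1 + 172535142543 + 106632582345 = 279167724889
  C(55) = 1 + 279167724889 + 172535142543 = 451702867433
  C(56) = 1 + 451702867433 + 279167724889 = 730870592323
Total calls for fib(56) = 730870592323


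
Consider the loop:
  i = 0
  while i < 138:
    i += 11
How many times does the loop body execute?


Starting at i = 0, each iteration adds 11.
Iterations until i >= 138:
  Iteration 1: i = 0 -> i = 11
  Iteration 2: i = 11 -> i = 22
  Iteration 3: i = 22 -> i = 33
  Iteration 4: i = 33 -> i = 44
  Iteration 5: i = 44 -> i = 55
  Iteration 6: i = 55 -> i = 66
  Iteration 7: i = 66 -> i = 77
  Iteration 8: i = 77 -> i = 88
  ... continuing ...
Total iterations = ceil(138/11) = 13


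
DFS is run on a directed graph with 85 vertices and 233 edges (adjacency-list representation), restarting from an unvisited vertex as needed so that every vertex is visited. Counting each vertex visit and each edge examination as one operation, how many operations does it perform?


A full DFS traversal processes each vertex exactly once (push/pop on stack).
Each directed edge is examined once.
V = 85, E = 233
V + E = 318


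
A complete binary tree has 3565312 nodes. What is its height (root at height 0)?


In a complete binary tree, level k holds nodes 2^k .. 2^(k+1)-1 (1-indexed).
Height = floor(log2(n)) = floor(log2(3565312)) = 21
Check: 2^21 = 2097152 <= 3565312 < 4194304 = 2^22


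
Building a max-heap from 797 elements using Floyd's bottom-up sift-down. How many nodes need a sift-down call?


In a heap of 797 elements (0-indexed array):
  Last element index: 796
  Parent of last element: floor((796 - 1) / 2) = 397
  Internal nodes: indices 0 to 397
  Count = floor(797/2) = 398


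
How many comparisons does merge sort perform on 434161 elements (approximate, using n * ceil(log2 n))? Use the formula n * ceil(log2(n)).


Recursion depth: ceil(log2(434161)) = 19
Each recursion level merges n = 434161 elements
Total = 434161 * 19 = 8249059


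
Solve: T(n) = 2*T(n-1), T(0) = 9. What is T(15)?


Unrolling:
T(15) = 2*T(14) = 2^2*T(13) = ... = 2^15*T(0)
= 2^15 * 9
= 32768 * 9 = 294912


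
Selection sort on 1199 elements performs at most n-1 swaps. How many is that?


Each of the 1198 passes places one element in its final position.
Pass 1: swap minimum into position 0
Pass 2: swap minimum of remaining into position 1
...
Pass 1198: last two elements, one swap
Maximum swaps = 1199 - 1 = 1198


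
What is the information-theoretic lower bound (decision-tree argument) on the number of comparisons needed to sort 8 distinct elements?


A binary decision tree of height h has at most 2^h leaves and needs at least n! of them, so h >= ceil(log2(n!)).
Compute 8! as a running product:
  x2 = 2, x3 = 6, x4 = 24, x5 = 120
  x6 = 720, x7 = 5040, x8 = 40320
8! = 40320
Bracket between powers of 2:
  2^15 = 32768 < 40320 <= 65536 = 2^16
So ceil(log2(8!)) = 16


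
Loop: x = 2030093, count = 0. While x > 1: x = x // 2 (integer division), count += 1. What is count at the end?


The variable x halves each step:
x = 2030093 -> 1015046 -> 507523 -> 253761 -> 126880 -> 63440 -> 31720 -> 15860 -> 7930 -> 3965 -> 1982 -> 991 -> 495 -> 247 -> 123 -> 61 -> 30 -> 15 -> 7 -> 3 -> 1
Number of halvings = floor(log2(2030093)) = 20


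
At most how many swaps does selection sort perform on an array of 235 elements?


Each of the 234 passes places one element in its final position.
Pass 1: swap minimum into position 0
Pass 2: swap minimum of remaining into position 1
...
Pass 234: last two elements, one swap
Maximum swaps = 235 - 1 = 234


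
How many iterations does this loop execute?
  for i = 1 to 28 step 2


The loop variable i takes values starting at 1 and increments by 2 each iteration.
Sequence: i = 1, 3, 5, 7, 9, 11, 13, 15, 17, ...
The upper bound 28 is inclusive, so the count is floor((last - first) / step) + 1:
floor((28 - 1) / 2) + 1 = floor(27/2) + 1 = 13 + 1 = 14


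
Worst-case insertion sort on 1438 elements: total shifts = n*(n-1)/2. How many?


Sum of shifts = 1 + 2 + 3 + ... + 1437
= 1438 * 1437 / 2
= 2066406 / 2
= 1033203


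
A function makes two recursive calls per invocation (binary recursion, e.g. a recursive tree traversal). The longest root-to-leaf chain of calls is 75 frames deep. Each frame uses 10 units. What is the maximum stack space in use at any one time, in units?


Binary recursion: the two calls run one after the other, so only one root-to-leaf chain of frames is on the stack at a time.
Maximum depth (longest chain) = 75 frames
Each frame = 10 units
Max stack space = 75 * 10 = 750


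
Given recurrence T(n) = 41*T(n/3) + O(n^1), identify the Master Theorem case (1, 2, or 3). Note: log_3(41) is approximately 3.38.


Master Theorem parameters: a=41, b=3, c=1
log_b(a) = 3.38
Compare b^c with a: 3^1 = 3 < 41, so c < log_b(a).
Comparing c=1 vs log_b(a)=3.38:
1 < 3.38 => Case 1
Result: T(n) = O(n^(log_3 41)) ~ O(n^3.38)
Master Theorem case = 1


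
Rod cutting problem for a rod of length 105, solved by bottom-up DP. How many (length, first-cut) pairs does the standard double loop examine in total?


For each subproblem length i = 1..105, the inner loop considers i possible first cuts.
Total = 1 + 2 + ... + 105
= 105*(105+1)/2
= 105*106/2 = 5565


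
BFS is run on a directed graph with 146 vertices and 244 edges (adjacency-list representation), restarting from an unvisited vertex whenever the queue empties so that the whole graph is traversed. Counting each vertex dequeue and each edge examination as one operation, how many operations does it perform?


A full BFS traversal dequeues each vertex exactly once and examines each directed edge exactly once.
V = 146 (vertex processing cost)
E = 244 (edge examination cost)
Total operations proportional to V + E = 146 + 244 = 390


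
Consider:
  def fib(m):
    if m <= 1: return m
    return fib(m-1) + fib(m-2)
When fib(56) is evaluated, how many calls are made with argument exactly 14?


Let N(m) = number of times fib(m) is called while evaluating fib(56).
N(56) = 1 (the initial call).
N(55) = 1 (only fib(56) calls it).
For 1 <= m <= 54: fib(m) is called by fib(m+1) and fib(m+2), so
  N(m) = N(m+1) + N(m+2).
fib(0) is called only by fib(2), so N(0) = N(2).
Walk down from m=56:
  N(56)=1, N(55)=1, N(54)=2, N(53)=3, N(52)=5, N(51)=8, N(50)=13, N(49)=21, N(48)=34, N(47)=55, N(46)=89, N(45)=144, N(44)=233, N(43)=377, N(42)=610, N(41)=987, N(40)=1597, N(39)=2584, N(38)=4181, N(37)=6765, N(36)=10946, N(35)=17711, N(34)=28657, N(33)=46368, N(32)=75025, N(31)=121393, N(30)=196418, N(29)=317811, N(28)=514229, N(27)=832040, N(26)=1346269, N(25)=2178309, N(24)=3524578, N(23)=5702887, N(22)=9227465, N(21)=14930352, N(20)=24157817, N(19)=39088169, N(18)=63245986, N(17)=102334155, N(16)=165580141, N(15)=267914296, N(14)=433494437
N(14) = 433494437


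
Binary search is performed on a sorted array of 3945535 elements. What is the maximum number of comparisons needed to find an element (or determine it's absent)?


Binary search halves the search space each comparison:
  Step 1: search space = 3945535 -> 1972767
  Step 2: search space = 1972767 -> 986383
  Step 3: search space = 986383 -> 493191
  Step 4: search space = 493191 -> 246595
  Step 5: search space = 246595 -> 123297
  Step 6: search space = 123297 -> 61648
  Step 7: search space = 61648 -> 30824
  Step 8: search space = 30824 -> 15412
  Step 9: search space = 15412 -> 7706
  Step 10: search space = 7706 -> 3853
  Step 11: search space = 3853 -> 1926
  Step 12: search space = 1926 -> 963
  Step 13: search space = 963 -> 481
  Step 14: search space = 481 -> 240
  Step 15: search space = 240 -> 120
  Step 16: search space = 120 -> 60
  Step 17: search space = 60 -> 30
  Step 18: search space = 30 -> 15
  Step 19: search space = 15 -> 7
  Step 20: search space = 7 -> 3
  Step 21: search space = 3 -> 1
  Step 22: search space = 1 (final check)
Maximum comparisons = floor(log2(3945535)) + 1 = 21 + 1 = 22


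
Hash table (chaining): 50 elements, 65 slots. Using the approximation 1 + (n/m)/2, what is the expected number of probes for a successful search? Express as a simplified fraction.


Computing expected probes:
alpha = 50/65
= 1 + alpha/2
= 1 + 50/(2*65)
= (2*65 + 50) / (2*65)
= 180/130 = 18/13


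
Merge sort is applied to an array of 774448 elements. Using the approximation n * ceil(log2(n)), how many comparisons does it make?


Merge sort divides the array into halves recursively.
Number of levels = ceil(log2(774448)) = 20
At each level, approximately n = 774448 comparisons are needed for merging.
Total comparisons ~ n * ceil(log2(n)) = 774448 * 20 = 15488960


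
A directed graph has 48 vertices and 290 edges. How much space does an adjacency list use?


Adjacency list: one list head per vertex + one entry per edge
Vertex heads: 48
Edge entries: 290
Total = 48 + 290 = 338


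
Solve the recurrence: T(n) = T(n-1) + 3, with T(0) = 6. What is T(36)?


Unrolling the recurrence:
T(36) = T(35) + 3
       = T(34) + 3 + 3
       = T(33) + 3*3
       ...
       = T(0) + 3*36
       = 6 + 108 = 114


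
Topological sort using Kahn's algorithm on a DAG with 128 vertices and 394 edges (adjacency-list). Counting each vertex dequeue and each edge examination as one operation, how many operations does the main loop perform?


Kahn's algorithm:
  1. Compute in-degrees: O(V + E)
  2. Process queue: each vertex dequeued once (O(V))
     each edge examined once (O(E))
Total = V + E = 128 + 394 = 522


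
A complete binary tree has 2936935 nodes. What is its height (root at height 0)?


In a complete binary tree, level k holds nodes 2^k .. 2^(k+1)-1 (1-indexed).
Height = floor(log2(n)) = floor(log2(2936935)) = 21
Check: 2^21 = 2097152 <= 2936935 < 4194304 = 2^22


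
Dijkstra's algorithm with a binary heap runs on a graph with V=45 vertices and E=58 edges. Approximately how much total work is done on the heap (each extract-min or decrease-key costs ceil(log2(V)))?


Dijkstra with a binary heap: each vertex is extracted once, each edge may relax once.
Each heap operation costs O(log V).
V + E = 45 + 58 = 103
ceil(log2(45)) = 6 (since 2^5 = 32 < 45 <= 64 = 2^6)
Total heap work = (V+E) * ceil(log2(V)) = 103 * 6 = 618


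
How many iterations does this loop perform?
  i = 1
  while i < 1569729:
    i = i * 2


The loop variable doubles each iteration:
i = 1 -> 2 -> 4 -> 8 -> 16 -> 32 -> 64 -> 128 -> 256 -> 512 -> 1024 -> 2048 -> 4096 -> 8192 -> 16384 -> 32768 -> 65536 -> 131072 -> 262144 -> 524288 -> 1048576 -> 2097152 (stop, 2097152 >= 1569729)
Number of doublings = ceil(log2(1569729)) = 21


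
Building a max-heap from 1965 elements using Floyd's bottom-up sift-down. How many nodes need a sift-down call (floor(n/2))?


In a heap of 1965 elements (0-indexed array):
  Last element index: 1964
  Parent of last element: floor((1964 - 1) / 2) = 981
  Internal nodes: indices 0 to 981
  Count = floor(1965/2) = 982


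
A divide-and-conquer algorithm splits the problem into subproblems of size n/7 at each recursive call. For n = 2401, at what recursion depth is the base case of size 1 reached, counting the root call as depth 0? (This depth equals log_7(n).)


At each depth, the problem size is divided by 7:
  Depth 0: problem size = 2401
  Depth 1: problem size = 343
  Depth 2: problem size = 49
  Depth 3: problem size = 7
  Depth 4: problem size = 1 (base case)
The base case is reached at depth log_7(2401) = 4 (the tree has 5 levels counting depth 0, but the depth asked for is 4).
Recursion depth = 4


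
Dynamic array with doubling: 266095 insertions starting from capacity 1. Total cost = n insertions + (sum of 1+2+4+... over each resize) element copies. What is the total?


n = 266095
Insertion costs: 266095
Resizes copy 1, 2, 4, ... up to the largest power of 2 that is <= n-1 = 266094, i.e. 262144.
Copy costs = 1 + 2 + 4 + 8 + 16 + 32 + 64 + 128 + 256 + 512 + 1024 + 2048 + 4096 + 8192 + 16384 + 32768 + 65536 + 131072 + 262144 = 524287
Total = 266095 + 524287 = 790382


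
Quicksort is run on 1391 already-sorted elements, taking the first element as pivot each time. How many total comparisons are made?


Sum of comparisons per partition:
1390 + 1389 + ... + 1 + 0
= 1391 * (1391 - 1) / 2
= 1391 * 1390 / 2
= 966745


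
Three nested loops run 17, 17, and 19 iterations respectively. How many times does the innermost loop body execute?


Loop 1 (outermost): 17 iterations
Loop 2 (middle): 17 iterations per outer
Loop 3 (innermost): 19 iterations per middle
Total = 17 * 17 * 19 = 5491
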